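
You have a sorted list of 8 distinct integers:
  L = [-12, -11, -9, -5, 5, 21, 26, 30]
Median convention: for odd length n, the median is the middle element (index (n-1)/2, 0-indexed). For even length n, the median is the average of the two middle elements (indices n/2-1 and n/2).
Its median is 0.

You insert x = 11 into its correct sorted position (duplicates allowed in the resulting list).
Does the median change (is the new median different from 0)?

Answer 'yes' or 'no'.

Old median = 0
Insert x = 11
New median = 5
Changed? yes

Answer: yes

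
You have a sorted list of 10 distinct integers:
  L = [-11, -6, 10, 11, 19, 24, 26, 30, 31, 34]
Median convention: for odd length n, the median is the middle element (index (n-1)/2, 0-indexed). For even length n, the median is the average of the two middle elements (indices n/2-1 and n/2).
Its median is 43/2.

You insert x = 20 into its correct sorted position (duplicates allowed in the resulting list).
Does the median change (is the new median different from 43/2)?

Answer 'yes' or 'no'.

Answer: yes

Derivation:
Old median = 43/2
Insert x = 20
New median = 20
Changed? yes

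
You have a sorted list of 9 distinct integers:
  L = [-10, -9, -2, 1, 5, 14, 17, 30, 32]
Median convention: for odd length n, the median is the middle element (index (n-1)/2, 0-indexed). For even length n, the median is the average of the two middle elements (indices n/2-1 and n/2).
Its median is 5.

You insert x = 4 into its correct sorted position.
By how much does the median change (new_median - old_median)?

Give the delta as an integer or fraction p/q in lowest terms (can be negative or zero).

Answer: -1/2

Derivation:
Old median = 5
After inserting x = 4: new sorted = [-10, -9, -2, 1, 4, 5, 14, 17, 30, 32]
New median = 9/2
Delta = 9/2 - 5 = -1/2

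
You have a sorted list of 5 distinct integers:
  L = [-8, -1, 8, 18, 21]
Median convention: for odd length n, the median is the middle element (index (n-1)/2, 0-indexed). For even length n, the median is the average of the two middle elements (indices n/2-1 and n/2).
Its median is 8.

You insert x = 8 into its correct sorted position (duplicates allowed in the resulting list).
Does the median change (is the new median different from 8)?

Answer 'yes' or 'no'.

Old median = 8
Insert x = 8
New median = 8
Changed? no

Answer: no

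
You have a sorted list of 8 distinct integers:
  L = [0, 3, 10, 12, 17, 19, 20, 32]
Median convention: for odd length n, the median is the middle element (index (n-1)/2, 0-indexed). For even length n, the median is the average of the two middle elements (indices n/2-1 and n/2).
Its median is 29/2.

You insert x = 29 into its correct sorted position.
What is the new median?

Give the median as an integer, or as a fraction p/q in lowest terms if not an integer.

Old list (sorted, length 8): [0, 3, 10, 12, 17, 19, 20, 32]
Old median = 29/2
Insert x = 29
Old length even (8). Middle pair: indices 3,4 = 12,17.
New length odd (9). New median = single middle element.
x = 29: 7 elements are < x, 1 elements are > x.
New sorted list: [0, 3, 10, 12, 17, 19, 20, 29, 32]
New median = 17

Answer: 17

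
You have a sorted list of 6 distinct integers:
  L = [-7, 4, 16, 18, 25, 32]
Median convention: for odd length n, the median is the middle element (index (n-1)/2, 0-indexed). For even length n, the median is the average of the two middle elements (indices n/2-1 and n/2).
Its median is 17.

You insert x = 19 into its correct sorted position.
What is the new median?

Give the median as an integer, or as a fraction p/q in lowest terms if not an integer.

Old list (sorted, length 6): [-7, 4, 16, 18, 25, 32]
Old median = 17
Insert x = 19
Old length even (6). Middle pair: indices 2,3 = 16,18.
New length odd (7). New median = single middle element.
x = 19: 4 elements are < x, 2 elements are > x.
New sorted list: [-7, 4, 16, 18, 19, 25, 32]
New median = 18

Answer: 18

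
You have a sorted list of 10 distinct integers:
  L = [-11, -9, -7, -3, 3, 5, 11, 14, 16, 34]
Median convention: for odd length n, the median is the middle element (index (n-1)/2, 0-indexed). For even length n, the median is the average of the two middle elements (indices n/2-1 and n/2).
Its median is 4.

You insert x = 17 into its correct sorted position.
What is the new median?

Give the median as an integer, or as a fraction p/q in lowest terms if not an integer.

Answer: 5

Derivation:
Old list (sorted, length 10): [-11, -9, -7, -3, 3, 5, 11, 14, 16, 34]
Old median = 4
Insert x = 17
Old length even (10). Middle pair: indices 4,5 = 3,5.
New length odd (11). New median = single middle element.
x = 17: 9 elements are < x, 1 elements are > x.
New sorted list: [-11, -9, -7, -3, 3, 5, 11, 14, 16, 17, 34]
New median = 5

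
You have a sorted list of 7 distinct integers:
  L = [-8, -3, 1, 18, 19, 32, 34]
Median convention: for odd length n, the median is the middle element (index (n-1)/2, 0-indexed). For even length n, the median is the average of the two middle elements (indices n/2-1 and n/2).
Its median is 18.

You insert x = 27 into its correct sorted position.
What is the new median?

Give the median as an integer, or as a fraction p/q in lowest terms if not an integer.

Old list (sorted, length 7): [-8, -3, 1, 18, 19, 32, 34]
Old median = 18
Insert x = 27
Old length odd (7). Middle was index 3 = 18.
New length even (8). New median = avg of two middle elements.
x = 27: 5 elements are < x, 2 elements are > x.
New sorted list: [-8, -3, 1, 18, 19, 27, 32, 34]
New median = 37/2

Answer: 37/2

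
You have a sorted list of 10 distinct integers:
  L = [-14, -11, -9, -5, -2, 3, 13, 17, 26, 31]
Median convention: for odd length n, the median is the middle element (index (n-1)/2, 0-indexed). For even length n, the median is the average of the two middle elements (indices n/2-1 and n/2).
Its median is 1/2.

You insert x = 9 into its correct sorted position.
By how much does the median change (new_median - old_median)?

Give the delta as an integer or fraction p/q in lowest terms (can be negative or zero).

Old median = 1/2
After inserting x = 9: new sorted = [-14, -11, -9, -5, -2, 3, 9, 13, 17, 26, 31]
New median = 3
Delta = 3 - 1/2 = 5/2

Answer: 5/2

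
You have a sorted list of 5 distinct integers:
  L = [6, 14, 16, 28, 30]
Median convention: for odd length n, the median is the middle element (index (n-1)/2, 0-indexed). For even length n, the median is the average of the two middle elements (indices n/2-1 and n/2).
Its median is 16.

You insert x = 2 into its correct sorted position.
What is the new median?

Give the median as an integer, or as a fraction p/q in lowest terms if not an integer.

Answer: 15

Derivation:
Old list (sorted, length 5): [6, 14, 16, 28, 30]
Old median = 16
Insert x = 2
Old length odd (5). Middle was index 2 = 16.
New length even (6). New median = avg of two middle elements.
x = 2: 0 elements are < x, 5 elements are > x.
New sorted list: [2, 6, 14, 16, 28, 30]
New median = 15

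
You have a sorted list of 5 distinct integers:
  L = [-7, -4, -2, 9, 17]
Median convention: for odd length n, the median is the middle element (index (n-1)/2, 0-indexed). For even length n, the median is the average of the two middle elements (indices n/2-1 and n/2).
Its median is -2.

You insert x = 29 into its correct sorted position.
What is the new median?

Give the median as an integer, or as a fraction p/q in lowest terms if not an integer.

Old list (sorted, length 5): [-7, -4, -2, 9, 17]
Old median = -2
Insert x = 29
Old length odd (5). Middle was index 2 = -2.
New length even (6). New median = avg of two middle elements.
x = 29: 5 elements are < x, 0 elements are > x.
New sorted list: [-7, -4, -2, 9, 17, 29]
New median = 7/2

Answer: 7/2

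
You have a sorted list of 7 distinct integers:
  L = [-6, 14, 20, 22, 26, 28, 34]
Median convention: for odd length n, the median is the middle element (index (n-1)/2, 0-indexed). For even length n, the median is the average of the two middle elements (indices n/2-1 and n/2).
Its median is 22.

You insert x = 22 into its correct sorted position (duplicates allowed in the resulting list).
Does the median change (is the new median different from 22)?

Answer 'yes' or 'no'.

Old median = 22
Insert x = 22
New median = 22
Changed? no

Answer: no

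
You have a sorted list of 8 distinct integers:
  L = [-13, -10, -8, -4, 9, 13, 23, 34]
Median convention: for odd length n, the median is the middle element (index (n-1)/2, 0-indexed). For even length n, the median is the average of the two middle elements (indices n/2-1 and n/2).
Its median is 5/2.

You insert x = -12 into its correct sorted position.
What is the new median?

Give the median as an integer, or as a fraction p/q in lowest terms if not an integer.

Answer: -4

Derivation:
Old list (sorted, length 8): [-13, -10, -8, -4, 9, 13, 23, 34]
Old median = 5/2
Insert x = -12
Old length even (8). Middle pair: indices 3,4 = -4,9.
New length odd (9). New median = single middle element.
x = -12: 1 elements are < x, 7 elements are > x.
New sorted list: [-13, -12, -10, -8, -4, 9, 13, 23, 34]
New median = -4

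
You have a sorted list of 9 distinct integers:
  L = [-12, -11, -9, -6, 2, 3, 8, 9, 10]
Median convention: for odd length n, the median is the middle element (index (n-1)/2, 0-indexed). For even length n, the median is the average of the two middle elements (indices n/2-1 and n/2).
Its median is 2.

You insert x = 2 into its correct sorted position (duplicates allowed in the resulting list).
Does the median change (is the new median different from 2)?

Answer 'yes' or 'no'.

Answer: no

Derivation:
Old median = 2
Insert x = 2
New median = 2
Changed? no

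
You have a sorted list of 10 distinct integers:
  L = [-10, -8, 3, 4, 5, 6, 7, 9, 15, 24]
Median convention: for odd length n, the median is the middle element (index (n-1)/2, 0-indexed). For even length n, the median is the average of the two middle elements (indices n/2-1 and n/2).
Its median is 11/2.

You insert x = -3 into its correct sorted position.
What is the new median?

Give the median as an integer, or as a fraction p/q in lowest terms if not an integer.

Answer: 5

Derivation:
Old list (sorted, length 10): [-10, -8, 3, 4, 5, 6, 7, 9, 15, 24]
Old median = 11/2
Insert x = -3
Old length even (10). Middle pair: indices 4,5 = 5,6.
New length odd (11). New median = single middle element.
x = -3: 2 elements are < x, 8 elements are > x.
New sorted list: [-10, -8, -3, 3, 4, 5, 6, 7, 9, 15, 24]
New median = 5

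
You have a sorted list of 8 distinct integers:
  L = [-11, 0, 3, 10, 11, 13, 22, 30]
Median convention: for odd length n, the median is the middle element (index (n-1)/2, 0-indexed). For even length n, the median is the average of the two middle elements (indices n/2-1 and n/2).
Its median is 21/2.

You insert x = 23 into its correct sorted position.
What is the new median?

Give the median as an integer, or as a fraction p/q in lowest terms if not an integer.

Answer: 11

Derivation:
Old list (sorted, length 8): [-11, 0, 3, 10, 11, 13, 22, 30]
Old median = 21/2
Insert x = 23
Old length even (8). Middle pair: indices 3,4 = 10,11.
New length odd (9). New median = single middle element.
x = 23: 7 elements are < x, 1 elements are > x.
New sorted list: [-11, 0, 3, 10, 11, 13, 22, 23, 30]
New median = 11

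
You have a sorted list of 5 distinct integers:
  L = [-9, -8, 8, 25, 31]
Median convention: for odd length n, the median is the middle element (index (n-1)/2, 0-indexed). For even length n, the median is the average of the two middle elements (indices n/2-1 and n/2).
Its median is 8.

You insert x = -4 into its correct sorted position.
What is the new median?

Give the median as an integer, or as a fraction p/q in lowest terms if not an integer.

Old list (sorted, length 5): [-9, -8, 8, 25, 31]
Old median = 8
Insert x = -4
Old length odd (5). Middle was index 2 = 8.
New length even (6). New median = avg of two middle elements.
x = -4: 2 elements are < x, 3 elements are > x.
New sorted list: [-9, -8, -4, 8, 25, 31]
New median = 2

Answer: 2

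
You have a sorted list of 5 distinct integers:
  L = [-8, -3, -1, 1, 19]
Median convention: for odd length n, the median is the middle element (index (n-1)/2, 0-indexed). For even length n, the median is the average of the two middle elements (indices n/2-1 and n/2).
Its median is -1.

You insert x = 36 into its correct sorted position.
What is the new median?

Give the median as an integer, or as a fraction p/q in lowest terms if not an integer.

Answer: 0

Derivation:
Old list (sorted, length 5): [-8, -3, -1, 1, 19]
Old median = -1
Insert x = 36
Old length odd (5). Middle was index 2 = -1.
New length even (6). New median = avg of two middle elements.
x = 36: 5 elements are < x, 0 elements are > x.
New sorted list: [-8, -3, -1, 1, 19, 36]
New median = 0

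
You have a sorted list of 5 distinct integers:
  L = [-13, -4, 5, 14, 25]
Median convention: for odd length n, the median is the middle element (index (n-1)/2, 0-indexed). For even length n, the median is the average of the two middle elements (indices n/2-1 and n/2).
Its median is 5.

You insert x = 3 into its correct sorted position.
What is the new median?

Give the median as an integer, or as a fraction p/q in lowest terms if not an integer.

Old list (sorted, length 5): [-13, -4, 5, 14, 25]
Old median = 5
Insert x = 3
Old length odd (5). Middle was index 2 = 5.
New length even (6). New median = avg of two middle elements.
x = 3: 2 elements are < x, 3 elements are > x.
New sorted list: [-13, -4, 3, 5, 14, 25]
New median = 4

Answer: 4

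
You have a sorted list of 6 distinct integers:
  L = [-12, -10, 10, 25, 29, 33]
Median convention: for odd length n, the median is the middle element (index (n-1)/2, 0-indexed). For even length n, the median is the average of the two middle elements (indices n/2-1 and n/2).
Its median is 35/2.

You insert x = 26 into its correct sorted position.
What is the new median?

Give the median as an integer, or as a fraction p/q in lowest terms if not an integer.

Answer: 25

Derivation:
Old list (sorted, length 6): [-12, -10, 10, 25, 29, 33]
Old median = 35/2
Insert x = 26
Old length even (6). Middle pair: indices 2,3 = 10,25.
New length odd (7). New median = single middle element.
x = 26: 4 elements are < x, 2 elements are > x.
New sorted list: [-12, -10, 10, 25, 26, 29, 33]
New median = 25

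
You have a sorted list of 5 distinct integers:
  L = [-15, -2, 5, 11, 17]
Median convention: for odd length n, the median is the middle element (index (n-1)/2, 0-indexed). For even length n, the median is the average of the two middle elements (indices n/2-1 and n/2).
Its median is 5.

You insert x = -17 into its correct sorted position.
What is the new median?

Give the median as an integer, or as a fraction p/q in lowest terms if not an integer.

Old list (sorted, length 5): [-15, -2, 5, 11, 17]
Old median = 5
Insert x = -17
Old length odd (5). Middle was index 2 = 5.
New length even (6). New median = avg of two middle elements.
x = -17: 0 elements are < x, 5 elements are > x.
New sorted list: [-17, -15, -2, 5, 11, 17]
New median = 3/2

Answer: 3/2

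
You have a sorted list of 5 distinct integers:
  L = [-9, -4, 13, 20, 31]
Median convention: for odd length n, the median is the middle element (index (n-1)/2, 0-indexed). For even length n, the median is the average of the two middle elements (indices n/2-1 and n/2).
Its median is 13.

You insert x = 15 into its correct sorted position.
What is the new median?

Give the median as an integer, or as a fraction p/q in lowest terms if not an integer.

Old list (sorted, length 5): [-9, -4, 13, 20, 31]
Old median = 13
Insert x = 15
Old length odd (5). Middle was index 2 = 13.
New length even (6). New median = avg of two middle elements.
x = 15: 3 elements are < x, 2 elements are > x.
New sorted list: [-9, -4, 13, 15, 20, 31]
New median = 14

Answer: 14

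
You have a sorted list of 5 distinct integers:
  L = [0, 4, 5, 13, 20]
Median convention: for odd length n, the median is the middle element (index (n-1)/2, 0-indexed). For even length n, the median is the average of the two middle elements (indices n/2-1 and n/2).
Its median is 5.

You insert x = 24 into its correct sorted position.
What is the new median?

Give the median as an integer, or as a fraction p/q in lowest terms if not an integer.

Answer: 9

Derivation:
Old list (sorted, length 5): [0, 4, 5, 13, 20]
Old median = 5
Insert x = 24
Old length odd (5). Middle was index 2 = 5.
New length even (6). New median = avg of two middle elements.
x = 24: 5 elements are < x, 0 elements are > x.
New sorted list: [0, 4, 5, 13, 20, 24]
New median = 9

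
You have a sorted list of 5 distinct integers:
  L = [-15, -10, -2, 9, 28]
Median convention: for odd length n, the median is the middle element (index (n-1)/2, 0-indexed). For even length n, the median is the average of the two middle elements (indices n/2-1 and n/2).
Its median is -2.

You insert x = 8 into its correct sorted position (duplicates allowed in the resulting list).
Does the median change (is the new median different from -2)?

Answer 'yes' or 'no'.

Answer: yes

Derivation:
Old median = -2
Insert x = 8
New median = 3
Changed? yes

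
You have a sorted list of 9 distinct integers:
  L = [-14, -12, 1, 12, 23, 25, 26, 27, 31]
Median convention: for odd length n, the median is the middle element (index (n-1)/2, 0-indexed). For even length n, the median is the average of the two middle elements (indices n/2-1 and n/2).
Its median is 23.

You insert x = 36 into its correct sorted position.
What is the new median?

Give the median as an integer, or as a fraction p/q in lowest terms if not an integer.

Old list (sorted, length 9): [-14, -12, 1, 12, 23, 25, 26, 27, 31]
Old median = 23
Insert x = 36
Old length odd (9). Middle was index 4 = 23.
New length even (10). New median = avg of two middle elements.
x = 36: 9 elements are < x, 0 elements are > x.
New sorted list: [-14, -12, 1, 12, 23, 25, 26, 27, 31, 36]
New median = 24

Answer: 24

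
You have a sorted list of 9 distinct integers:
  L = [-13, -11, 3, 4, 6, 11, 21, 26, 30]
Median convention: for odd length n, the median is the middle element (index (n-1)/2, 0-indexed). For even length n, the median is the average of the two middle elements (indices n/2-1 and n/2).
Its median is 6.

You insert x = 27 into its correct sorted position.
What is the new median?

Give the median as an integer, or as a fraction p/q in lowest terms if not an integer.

Old list (sorted, length 9): [-13, -11, 3, 4, 6, 11, 21, 26, 30]
Old median = 6
Insert x = 27
Old length odd (9). Middle was index 4 = 6.
New length even (10). New median = avg of two middle elements.
x = 27: 8 elements are < x, 1 elements are > x.
New sorted list: [-13, -11, 3, 4, 6, 11, 21, 26, 27, 30]
New median = 17/2

Answer: 17/2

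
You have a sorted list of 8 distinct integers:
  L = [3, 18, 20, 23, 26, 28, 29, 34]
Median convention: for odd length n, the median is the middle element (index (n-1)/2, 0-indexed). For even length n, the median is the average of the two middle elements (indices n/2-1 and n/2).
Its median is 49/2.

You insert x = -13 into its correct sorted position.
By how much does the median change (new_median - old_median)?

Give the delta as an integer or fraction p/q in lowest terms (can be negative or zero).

Answer: -3/2

Derivation:
Old median = 49/2
After inserting x = -13: new sorted = [-13, 3, 18, 20, 23, 26, 28, 29, 34]
New median = 23
Delta = 23 - 49/2 = -3/2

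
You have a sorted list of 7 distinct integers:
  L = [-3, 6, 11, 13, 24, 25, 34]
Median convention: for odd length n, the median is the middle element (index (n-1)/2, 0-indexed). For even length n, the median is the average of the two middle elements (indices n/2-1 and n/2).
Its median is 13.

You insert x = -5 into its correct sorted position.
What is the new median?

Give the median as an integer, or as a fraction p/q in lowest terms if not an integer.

Answer: 12

Derivation:
Old list (sorted, length 7): [-3, 6, 11, 13, 24, 25, 34]
Old median = 13
Insert x = -5
Old length odd (7). Middle was index 3 = 13.
New length even (8). New median = avg of two middle elements.
x = -5: 0 elements are < x, 7 elements are > x.
New sorted list: [-5, -3, 6, 11, 13, 24, 25, 34]
New median = 12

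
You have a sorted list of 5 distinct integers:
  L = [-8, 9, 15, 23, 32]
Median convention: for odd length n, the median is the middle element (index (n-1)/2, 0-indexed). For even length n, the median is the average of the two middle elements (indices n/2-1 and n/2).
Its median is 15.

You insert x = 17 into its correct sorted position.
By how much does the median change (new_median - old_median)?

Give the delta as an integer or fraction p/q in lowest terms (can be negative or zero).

Answer: 1

Derivation:
Old median = 15
After inserting x = 17: new sorted = [-8, 9, 15, 17, 23, 32]
New median = 16
Delta = 16 - 15 = 1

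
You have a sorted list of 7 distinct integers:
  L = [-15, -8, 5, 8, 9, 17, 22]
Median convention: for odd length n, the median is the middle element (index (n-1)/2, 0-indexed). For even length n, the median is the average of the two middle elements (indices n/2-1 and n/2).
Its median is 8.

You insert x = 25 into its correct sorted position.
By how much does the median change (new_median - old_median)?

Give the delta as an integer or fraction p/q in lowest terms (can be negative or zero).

Answer: 1/2

Derivation:
Old median = 8
After inserting x = 25: new sorted = [-15, -8, 5, 8, 9, 17, 22, 25]
New median = 17/2
Delta = 17/2 - 8 = 1/2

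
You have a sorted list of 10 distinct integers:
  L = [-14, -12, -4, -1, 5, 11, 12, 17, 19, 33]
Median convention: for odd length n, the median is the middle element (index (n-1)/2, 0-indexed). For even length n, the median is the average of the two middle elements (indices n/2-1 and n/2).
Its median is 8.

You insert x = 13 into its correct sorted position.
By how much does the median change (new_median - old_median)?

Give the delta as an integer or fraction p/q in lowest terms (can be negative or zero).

Answer: 3

Derivation:
Old median = 8
After inserting x = 13: new sorted = [-14, -12, -4, -1, 5, 11, 12, 13, 17, 19, 33]
New median = 11
Delta = 11 - 8 = 3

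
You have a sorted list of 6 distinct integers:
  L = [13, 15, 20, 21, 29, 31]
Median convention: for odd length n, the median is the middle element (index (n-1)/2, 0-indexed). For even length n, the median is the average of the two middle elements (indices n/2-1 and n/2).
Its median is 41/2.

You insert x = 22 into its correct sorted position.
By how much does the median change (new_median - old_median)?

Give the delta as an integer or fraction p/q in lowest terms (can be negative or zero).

Old median = 41/2
After inserting x = 22: new sorted = [13, 15, 20, 21, 22, 29, 31]
New median = 21
Delta = 21 - 41/2 = 1/2

Answer: 1/2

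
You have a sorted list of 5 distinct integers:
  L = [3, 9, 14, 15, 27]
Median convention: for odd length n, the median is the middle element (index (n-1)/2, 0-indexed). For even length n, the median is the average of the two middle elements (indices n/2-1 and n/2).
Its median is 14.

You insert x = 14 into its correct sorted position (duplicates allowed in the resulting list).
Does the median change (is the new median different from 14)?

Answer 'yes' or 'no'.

Answer: no

Derivation:
Old median = 14
Insert x = 14
New median = 14
Changed? no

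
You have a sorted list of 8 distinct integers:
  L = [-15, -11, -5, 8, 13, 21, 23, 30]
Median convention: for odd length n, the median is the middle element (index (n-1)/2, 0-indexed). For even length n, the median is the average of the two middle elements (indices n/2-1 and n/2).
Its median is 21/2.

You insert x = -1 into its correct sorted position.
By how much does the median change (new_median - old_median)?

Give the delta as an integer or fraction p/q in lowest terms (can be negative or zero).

Old median = 21/2
After inserting x = -1: new sorted = [-15, -11, -5, -1, 8, 13, 21, 23, 30]
New median = 8
Delta = 8 - 21/2 = -5/2

Answer: -5/2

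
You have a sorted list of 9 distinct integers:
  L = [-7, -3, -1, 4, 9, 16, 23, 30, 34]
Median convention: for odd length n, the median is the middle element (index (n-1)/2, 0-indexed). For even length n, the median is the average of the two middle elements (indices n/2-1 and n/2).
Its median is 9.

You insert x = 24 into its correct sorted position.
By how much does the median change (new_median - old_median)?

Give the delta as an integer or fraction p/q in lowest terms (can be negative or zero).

Answer: 7/2

Derivation:
Old median = 9
After inserting x = 24: new sorted = [-7, -3, -1, 4, 9, 16, 23, 24, 30, 34]
New median = 25/2
Delta = 25/2 - 9 = 7/2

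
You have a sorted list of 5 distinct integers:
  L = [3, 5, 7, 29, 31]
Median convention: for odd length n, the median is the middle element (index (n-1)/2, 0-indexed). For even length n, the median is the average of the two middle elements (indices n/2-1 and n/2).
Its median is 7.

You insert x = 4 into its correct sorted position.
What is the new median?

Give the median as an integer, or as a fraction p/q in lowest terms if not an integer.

Answer: 6

Derivation:
Old list (sorted, length 5): [3, 5, 7, 29, 31]
Old median = 7
Insert x = 4
Old length odd (5). Middle was index 2 = 7.
New length even (6). New median = avg of two middle elements.
x = 4: 1 elements are < x, 4 elements are > x.
New sorted list: [3, 4, 5, 7, 29, 31]
New median = 6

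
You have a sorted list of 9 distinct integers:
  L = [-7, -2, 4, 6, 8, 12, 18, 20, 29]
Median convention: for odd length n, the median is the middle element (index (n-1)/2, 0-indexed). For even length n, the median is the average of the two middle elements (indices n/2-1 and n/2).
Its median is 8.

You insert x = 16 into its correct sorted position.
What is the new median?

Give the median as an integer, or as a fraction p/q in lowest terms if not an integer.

Answer: 10

Derivation:
Old list (sorted, length 9): [-7, -2, 4, 6, 8, 12, 18, 20, 29]
Old median = 8
Insert x = 16
Old length odd (9). Middle was index 4 = 8.
New length even (10). New median = avg of two middle elements.
x = 16: 6 elements are < x, 3 elements are > x.
New sorted list: [-7, -2, 4, 6, 8, 12, 16, 18, 20, 29]
New median = 10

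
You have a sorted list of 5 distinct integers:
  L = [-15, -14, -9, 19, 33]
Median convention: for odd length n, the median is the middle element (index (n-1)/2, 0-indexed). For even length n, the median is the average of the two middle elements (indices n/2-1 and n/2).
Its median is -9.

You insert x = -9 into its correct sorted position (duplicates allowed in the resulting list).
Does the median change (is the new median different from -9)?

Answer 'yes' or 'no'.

Old median = -9
Insert x = -9
New median = -9
Changed? no

Answer: no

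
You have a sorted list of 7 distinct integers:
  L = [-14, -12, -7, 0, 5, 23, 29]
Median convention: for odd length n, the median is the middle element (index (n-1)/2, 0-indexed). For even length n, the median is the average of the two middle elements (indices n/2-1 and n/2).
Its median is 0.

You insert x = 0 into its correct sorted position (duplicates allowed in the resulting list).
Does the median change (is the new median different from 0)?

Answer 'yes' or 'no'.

Old median = 0
Insert x = 0
New median = 0
Changed? no

Answer: no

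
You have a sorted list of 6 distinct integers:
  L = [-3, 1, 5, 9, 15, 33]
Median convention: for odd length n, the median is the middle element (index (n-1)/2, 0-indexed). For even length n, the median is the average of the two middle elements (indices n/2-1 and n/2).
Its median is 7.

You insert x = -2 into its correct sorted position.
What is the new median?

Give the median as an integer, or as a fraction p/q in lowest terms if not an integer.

Old list (sorted, length 6): [-3, 1, 5, 9, 15, 33]
Old median = 7
Insert x = -2
Old length even (6). Middle pair: indices 2,3 = 5,9.
New length odd (7). New median = single middle element.
x = -2: 1 elements are < x, 5 elements are > x.
New sorted list: [-3, -2, 1, 5, 9, 15, 33]
New median = 5

Answer: 5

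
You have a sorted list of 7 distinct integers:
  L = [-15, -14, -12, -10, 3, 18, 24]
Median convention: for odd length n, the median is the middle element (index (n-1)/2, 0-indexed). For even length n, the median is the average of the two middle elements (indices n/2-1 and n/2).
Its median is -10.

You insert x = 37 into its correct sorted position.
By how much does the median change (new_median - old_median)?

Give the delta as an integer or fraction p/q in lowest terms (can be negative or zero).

Answer: 13/2

Derivation:
Old median = -10
After inserting x = 37: new sorted = [-15, -14, -12, -10, 3, 18, 24, 37]
New median = -7/2
Delta = -7/2 - -10 = 13/2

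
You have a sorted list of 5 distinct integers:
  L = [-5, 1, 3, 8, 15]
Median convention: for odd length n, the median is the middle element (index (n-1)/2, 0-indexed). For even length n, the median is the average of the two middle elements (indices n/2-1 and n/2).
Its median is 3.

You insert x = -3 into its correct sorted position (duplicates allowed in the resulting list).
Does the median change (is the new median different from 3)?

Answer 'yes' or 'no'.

Answer: yes

Derivation:
Old median = 3
Insert x = -3
New median = 2
Changed? yes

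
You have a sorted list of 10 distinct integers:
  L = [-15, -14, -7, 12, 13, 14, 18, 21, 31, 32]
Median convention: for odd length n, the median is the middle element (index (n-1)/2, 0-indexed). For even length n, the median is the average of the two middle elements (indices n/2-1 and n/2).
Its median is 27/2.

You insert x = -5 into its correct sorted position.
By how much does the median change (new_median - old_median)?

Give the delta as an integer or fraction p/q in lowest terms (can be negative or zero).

Old median = 27/2
After inserting x = -5: new sorted = [-15, -14, -7, -5, 12, 13, 14, 18, 21, 31, 32]
New median = 13
Delta = 13 - 27/2 = -1/2

Answer: -1/2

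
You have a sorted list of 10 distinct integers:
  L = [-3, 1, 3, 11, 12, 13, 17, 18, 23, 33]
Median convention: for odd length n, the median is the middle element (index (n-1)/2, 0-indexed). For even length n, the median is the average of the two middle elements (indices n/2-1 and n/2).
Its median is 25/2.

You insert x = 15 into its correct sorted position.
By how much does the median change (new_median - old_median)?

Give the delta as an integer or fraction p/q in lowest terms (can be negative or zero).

Answer: 1/2

Derivation:
Old median = 25/2
After inserting x = 15: new sorted = [-3, 1, 3, 11, 12, 13, 15, 17, 18, 23, 33]
New median = 13
Delta = 13 - 25/2 = 1/2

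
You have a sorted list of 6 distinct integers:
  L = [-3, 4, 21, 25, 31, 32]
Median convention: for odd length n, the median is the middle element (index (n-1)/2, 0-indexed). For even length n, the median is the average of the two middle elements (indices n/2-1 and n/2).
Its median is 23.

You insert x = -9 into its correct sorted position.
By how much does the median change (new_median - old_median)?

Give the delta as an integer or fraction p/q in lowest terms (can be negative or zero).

Old median = 23
After inserting x = -9: new sorted = [-9, -3, 4, 21, 25, 31, 32]
New median = 21
Delta = 21 - 23 = -2

Answer: -2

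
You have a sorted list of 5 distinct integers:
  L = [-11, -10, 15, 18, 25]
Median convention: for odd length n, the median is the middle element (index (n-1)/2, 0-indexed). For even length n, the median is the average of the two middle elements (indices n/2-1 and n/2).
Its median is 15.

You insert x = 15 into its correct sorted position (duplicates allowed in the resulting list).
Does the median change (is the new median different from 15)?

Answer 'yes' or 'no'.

Old median = 15
Insert x = 15
New median = 15
Changed? no

Answer: no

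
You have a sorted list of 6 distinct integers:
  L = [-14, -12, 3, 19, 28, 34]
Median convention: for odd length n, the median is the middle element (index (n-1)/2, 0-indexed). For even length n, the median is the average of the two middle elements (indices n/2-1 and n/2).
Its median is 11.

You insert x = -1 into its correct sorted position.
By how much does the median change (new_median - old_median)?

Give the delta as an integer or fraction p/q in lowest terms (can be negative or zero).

Old median = 11
After inserting x = -1: new sorted = [-14, -12, -1, 3, 19, 28, 34]
New median = 3
Delta = 3 - 11 = -8

Answer: -8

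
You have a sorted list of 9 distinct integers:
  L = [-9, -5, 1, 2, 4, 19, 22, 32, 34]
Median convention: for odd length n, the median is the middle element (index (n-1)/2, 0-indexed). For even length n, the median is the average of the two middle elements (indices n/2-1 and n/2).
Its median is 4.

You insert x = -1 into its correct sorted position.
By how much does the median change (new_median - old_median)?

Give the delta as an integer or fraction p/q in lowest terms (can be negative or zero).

Old median = 4
After inserting x = -1: new sorted = [-9, -5, -1, 1, 2, 4, 19, 22, 32, 34]
New median = 3
Delta = 3 - 4 = -1

Answer: -1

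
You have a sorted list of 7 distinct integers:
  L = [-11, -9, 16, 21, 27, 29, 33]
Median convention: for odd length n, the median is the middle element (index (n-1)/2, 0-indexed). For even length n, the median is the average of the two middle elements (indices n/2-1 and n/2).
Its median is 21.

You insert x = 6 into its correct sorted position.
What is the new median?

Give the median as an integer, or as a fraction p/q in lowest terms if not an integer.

Old list (sorted, length 7): [-11, -9, 16, 21, 27, 29, 33]
Old median = 21
Insert x = 6
Old length odd (7). Middle was index 3 = 21.
New length even (8). New median = avg of two middle elements.
x = 6: 2 elements are < x, 5 elements are > x.
New sorted list: [-11, -9, 6, 16, 21, 27, 29, 33]
New median = 37/2

Answer: 37/2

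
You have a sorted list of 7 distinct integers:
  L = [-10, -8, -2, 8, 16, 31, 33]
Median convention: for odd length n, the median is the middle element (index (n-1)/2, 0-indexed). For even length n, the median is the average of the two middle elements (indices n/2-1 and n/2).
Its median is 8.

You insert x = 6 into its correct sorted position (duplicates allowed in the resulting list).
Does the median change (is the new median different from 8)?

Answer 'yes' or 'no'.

Old median = 8
Insert x = 6
New median = 7
Changed? yes

Answer: yes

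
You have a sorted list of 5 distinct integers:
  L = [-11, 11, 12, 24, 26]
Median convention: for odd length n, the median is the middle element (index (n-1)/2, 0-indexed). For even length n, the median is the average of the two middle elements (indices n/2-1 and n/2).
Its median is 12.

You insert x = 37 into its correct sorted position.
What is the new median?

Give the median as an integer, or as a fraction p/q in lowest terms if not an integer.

Answer: 18

Derivation:
Old list (sorted, length 5): [-11, 11, 12, 24, 26]
Old median = 12
Insert x = 37
Old length odd (5). Middle was index 2 = 12.
New length even (6). New median = avg of two middle elements.
x = 37: 5 elements are < x, 0 elements are > x.
New sorted list: [-11, 11, 12, 24, 26, 37]
New median = 18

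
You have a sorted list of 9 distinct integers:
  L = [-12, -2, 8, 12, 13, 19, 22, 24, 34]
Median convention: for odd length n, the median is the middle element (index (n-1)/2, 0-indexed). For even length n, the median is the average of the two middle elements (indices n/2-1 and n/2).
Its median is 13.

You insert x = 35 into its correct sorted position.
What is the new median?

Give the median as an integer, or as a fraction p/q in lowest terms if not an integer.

Answer: 16

Derivation:
Old list (sorted, length 9): [-12, -2, 8, 12, 13, 19, 22, 24, 34]
Old median = 13
Insert x = 35
Old length odd (9). Middle was index 4 = 13.
New length even (10). New median = avg of two middle elements.
x = 35: 9 elements are < x, 0 elements are > x.
New sorted list: [-12, -2, 8, 12, 13, 19, 22, 24, 34, 35]
New median = 16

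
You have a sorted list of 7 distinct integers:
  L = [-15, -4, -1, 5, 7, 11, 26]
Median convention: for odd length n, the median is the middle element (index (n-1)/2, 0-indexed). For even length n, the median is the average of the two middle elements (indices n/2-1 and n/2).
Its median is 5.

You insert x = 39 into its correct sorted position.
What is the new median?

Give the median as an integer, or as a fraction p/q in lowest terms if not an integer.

Answer: 6

Derivation:
Old list (sorted, length 7): [-15, -4, -1, 5, 7, 11, 26]
Old median = 5
Insert x = 39
Old length odd (7). Middle was index 3 = 5.
New length even (8). New median = avg of two middle elements.
x = 39: 7 elements are < x, 0 elements are > x.
New sorted list: [-15, -4, -1, 5, 7, 11, 26, 39]
New median = 6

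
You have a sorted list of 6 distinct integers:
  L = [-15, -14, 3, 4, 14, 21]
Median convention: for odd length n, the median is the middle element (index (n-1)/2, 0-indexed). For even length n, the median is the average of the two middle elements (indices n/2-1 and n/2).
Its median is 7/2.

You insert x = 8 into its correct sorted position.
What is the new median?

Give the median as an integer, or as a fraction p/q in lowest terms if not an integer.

Answer: 4

Derivation:
Old list (sorted, length 6): [-15, -14, 3, 4, 14, 21]
Old median = 7/2
Insert x = 8
Old length even (6). Middle pair: indices 2,3 = 3,4.
New length odd (7). New median = single middle element.
x = 8: 4 elements are < x, 2 elements are > x.
New sorted list: [-15, -14, 3, 4, 8, 14, 21]
New median = 4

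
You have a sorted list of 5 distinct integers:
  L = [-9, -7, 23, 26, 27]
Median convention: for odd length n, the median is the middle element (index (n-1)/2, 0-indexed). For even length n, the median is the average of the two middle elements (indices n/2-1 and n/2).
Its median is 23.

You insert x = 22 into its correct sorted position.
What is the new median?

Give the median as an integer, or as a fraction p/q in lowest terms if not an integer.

Old list (sorted, length 5): [-9, -7, 23, 26, 27]
Old median = 23
Insert x = 22
Old length odd (5). Middle was index 2 = 23.
New length even (6). New median = avg of two middle elements.
x = 22: 2 elements are < x, 3 elements are > x.
New sorted list: [-9, -7, 22, 23, 26, 27]
New median = 45/2

Answer: 45/2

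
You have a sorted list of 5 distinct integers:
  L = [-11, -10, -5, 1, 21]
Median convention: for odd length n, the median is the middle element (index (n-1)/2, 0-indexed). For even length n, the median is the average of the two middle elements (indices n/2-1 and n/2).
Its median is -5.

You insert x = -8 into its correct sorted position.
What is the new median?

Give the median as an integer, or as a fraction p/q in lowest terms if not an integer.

Answer: -13/2

Derivation:
Old list (sorted, length 5): [-11, -10, -5, 1, 21]
Old median = -5
Insert x = -8
Old length odd (5). Middle was index 2 = -5.
New length even (6). New median = avg of two middle elements.
x = -8: 2 elements are < x, 3 elements are > x.
New sorted list: [-11, -10, -8, -5, 1, 21]
New median = -13/2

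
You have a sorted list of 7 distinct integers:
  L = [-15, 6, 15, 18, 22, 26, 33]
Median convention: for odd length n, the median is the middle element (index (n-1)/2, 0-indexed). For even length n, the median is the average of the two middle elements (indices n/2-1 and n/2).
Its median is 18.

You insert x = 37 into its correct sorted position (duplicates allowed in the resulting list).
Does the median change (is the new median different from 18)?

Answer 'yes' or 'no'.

Old median = 18
Insert x = 37
New median = 20
Changed? yes

Answer: yes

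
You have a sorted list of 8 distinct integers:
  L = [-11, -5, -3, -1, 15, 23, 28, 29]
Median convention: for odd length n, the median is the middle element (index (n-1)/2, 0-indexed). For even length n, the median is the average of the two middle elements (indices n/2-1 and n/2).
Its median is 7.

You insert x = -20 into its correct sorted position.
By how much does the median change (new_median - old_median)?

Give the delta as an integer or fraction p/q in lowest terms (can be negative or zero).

Answer: -8

Derivation:
Old median = 7
After inserting x = -20: new sorted = [-20, -11, -5, -3, -1, 15, 23, 28, 29]
New median = -1
Delta = -1 - 7 = -8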